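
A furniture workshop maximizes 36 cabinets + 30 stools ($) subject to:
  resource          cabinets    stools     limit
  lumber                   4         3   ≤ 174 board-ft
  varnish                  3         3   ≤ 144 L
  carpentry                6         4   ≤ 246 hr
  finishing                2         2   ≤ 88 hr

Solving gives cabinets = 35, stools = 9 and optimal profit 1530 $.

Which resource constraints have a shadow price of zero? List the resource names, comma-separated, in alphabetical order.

lumber: 167/174 (slack 7)
varnish: 132/144 (slack 12)
carpentry: 246/246 (binding)
finishing: 88/88 (binding)
By complementary slackness, a constraint with positive slack has shadow price 0 → lumber, varnish.

lumber, varnish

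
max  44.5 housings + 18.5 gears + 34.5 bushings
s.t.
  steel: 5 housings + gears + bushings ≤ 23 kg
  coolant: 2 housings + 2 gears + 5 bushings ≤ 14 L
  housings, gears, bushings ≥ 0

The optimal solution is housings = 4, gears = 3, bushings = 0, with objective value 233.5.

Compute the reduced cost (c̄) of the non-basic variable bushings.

At the optimum: steel uses 23 of 23 (binding); coolant uses 14 of 14 (binding).
From A_Bᵀ y = c: 5·y_steel + 2·y_coolant = 44.5; 1·y_steel + 2·y_coolant = 18.5.
This yields shadow prices y_steel = 6.5, y_coolant = 6.
Reduced cost of bushings: c₃ − yᵀa₃ = 34.5 − (6.5·1 + 6·5) = 34.5 − 36.5 = -2.

-2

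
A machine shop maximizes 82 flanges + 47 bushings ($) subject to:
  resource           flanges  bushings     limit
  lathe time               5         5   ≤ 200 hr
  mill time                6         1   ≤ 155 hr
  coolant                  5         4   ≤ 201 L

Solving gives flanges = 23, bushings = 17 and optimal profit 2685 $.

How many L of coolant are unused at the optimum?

coolant used = 5·23 + 4·17 = 183; slack = 201 − 183 = 18.

18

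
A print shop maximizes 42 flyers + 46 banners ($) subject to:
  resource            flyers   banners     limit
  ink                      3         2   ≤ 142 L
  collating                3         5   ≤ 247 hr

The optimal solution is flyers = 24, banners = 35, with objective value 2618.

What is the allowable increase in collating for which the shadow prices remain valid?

Binding constraints: ink, collating. The basis is B = [[3,2],[3,5]] with det 9.
Per unit increase in collating, x* moves by d = (-0.2222, 0.3333).
The basis stays optimal until flyers reaches 0; allowable increase = 108 hr.

108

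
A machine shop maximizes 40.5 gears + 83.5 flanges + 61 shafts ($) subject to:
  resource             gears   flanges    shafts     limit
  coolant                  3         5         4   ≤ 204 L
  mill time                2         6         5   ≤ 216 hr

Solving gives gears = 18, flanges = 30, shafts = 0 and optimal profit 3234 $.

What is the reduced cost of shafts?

-7

Both coolant and mill time are binding at x*.
From A_Bᵀ y = c: 3·y_coolant + 2·y_mill time = 40.5; 5·y_coolant + 6·y_mill time = 83.5.
→ y_coolant = 9.5 and y_mill time = 6.
Reduced cost of shafts: c₃ − yᵀa₃ = 61 − (9.5·4 + 6·5) = 61 − 68 = -7.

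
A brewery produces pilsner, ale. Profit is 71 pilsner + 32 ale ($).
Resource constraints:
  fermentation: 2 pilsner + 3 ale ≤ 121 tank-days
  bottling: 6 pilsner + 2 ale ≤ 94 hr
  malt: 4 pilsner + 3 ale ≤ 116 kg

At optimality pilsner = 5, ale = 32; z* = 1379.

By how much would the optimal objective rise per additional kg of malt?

5

Binding: bottling and malt. Non-binding: fermentation (15 unused).
Since fermentation is not tight, its dual is 0.
From A_Bᵀ y = c: 6·y_bottling + 4·y_malt = 71; 2·y_bottling + 3·y_malt = 32.
Solving: y_bottling = 8.5, y_malt = 5.
Shadow price of malt = 5.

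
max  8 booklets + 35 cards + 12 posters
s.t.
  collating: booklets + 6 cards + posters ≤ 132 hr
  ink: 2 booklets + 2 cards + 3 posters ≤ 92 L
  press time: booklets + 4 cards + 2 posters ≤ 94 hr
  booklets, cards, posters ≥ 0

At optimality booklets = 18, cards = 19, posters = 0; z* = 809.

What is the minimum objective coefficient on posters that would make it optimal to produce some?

Check each constraint at x*: collating 132/132 (tight); ink 74/92 (slack 18); press time 94/94 (tight).
Since ink is not tight, its dual is 0.
The binding rows give the dual system: 1·y_collating + 1·y_press time = 8 and 6·y_collating + 4·y_press time = 35.
→ y_collating = 1.5 and y_press time = 6.5.
posters enters the basis when its profit ≥ yᵀa₃ = 1.5·1 + 6.5·2 = 14.5.

14.5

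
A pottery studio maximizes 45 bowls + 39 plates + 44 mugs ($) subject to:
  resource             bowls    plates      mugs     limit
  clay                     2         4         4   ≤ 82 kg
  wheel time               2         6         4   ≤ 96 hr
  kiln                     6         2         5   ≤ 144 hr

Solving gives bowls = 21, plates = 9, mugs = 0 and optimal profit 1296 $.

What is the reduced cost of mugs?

Binding: wheel time and kiln. Non-binding: clay (4 unused).
By complementary slackness, y = 0 for the non-binding constraint.
From A_Bᵀ y = c: 2·y_wheel time + 6·y_kiln = 45; 6·y_wheel time + 2·y_kiln = 39.
Solving: y_wheel time = 4.5, y_kiln = 6.
Reduced cost of mugs: c₃ − yᵀa₃ = 44 − (4.5·4 + 6·5) = 44 − 48 = -4.

-4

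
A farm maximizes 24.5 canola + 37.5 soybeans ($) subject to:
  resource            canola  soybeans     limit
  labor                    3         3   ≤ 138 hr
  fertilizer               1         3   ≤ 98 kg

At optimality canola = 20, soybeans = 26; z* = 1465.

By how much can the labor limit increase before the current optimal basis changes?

156

Binding constraints: labor, fertilizer. The basis is B = [[3,3],[1,3]] with det 6.
Per unit increase in labor, x* moves by d = (0.5, -0.1667).
The basis stays optimal until soybeans reaches 0; allowable increase = 156 hr.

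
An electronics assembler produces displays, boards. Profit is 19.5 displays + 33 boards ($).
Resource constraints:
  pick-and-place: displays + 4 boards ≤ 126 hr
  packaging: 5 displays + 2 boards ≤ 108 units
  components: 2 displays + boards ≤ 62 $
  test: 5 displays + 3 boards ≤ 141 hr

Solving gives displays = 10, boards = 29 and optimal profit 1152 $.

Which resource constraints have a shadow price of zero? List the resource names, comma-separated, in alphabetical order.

components, test

pick-and-place: 126/126 (binding)
packaging: 108/108 (binding)
components: 49/62 (slack 13)
test: 137/141 (slack 4)
By complementary slackness, a constraint with positive slack has shadow price 0 → components, test.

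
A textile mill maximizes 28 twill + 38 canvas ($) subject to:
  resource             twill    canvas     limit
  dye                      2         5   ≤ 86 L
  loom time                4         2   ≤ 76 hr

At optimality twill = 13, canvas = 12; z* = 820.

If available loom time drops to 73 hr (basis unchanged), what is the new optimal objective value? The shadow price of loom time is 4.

Δb = -3, so new z* = 820 + (4)·(-3) = 820 − 12 = 808.

808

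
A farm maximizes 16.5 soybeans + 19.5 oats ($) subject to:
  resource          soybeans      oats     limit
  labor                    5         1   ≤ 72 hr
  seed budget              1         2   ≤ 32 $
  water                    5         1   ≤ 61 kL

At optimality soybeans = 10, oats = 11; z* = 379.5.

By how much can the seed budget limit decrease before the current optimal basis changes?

Binding constraints: seed budget, water. The basis is B = [[1,2],[5,1]] with det -9.
Per unit decrease in seed budget, x* moves by d = (0.1111, -0.5556).
The basis stays optimal until oats reaches 0; allowable decrease = 19.8 $.

19.8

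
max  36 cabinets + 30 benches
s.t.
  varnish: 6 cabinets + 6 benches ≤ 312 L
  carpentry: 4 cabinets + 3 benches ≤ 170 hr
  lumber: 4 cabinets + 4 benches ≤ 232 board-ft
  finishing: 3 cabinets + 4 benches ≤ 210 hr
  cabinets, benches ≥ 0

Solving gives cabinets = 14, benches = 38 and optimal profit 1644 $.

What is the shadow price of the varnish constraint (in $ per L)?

2

At the optimum: varnish uses 312 of 312 (binding); carpentry uses 170 of 170 (binding); lumber uses 208 of 232 (slack = 24); finishing uses 194 of 210 (slack = 16).
Since lumber, finishing are not tight, their duals are 0.
Dual feasibility on the basic columns requires 6·y_varnish + 4·y_carpentry = 36, 6·y_varnish + 3·y_carpentry = 30.
This yields shadow prices y_varnish = 2, y_carpentry = 6.
Shadow price of varnish = 2.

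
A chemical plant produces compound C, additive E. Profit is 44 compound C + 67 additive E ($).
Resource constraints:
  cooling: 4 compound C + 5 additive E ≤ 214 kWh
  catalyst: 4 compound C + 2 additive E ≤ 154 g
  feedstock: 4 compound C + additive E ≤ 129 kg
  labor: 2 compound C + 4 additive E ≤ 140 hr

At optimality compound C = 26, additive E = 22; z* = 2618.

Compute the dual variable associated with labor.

At the optimum: cooling uses 214 of 214 (binding); catalyst uses 148 of 154 (slack = 6); feedstock uses 126 of 129 (slack = 3); labor uses 140 of 140 (binding).
By complementary slackness, y = 0 for the non-binding constraints.
The binding rows give the dual system: 4·y_cooling + 2·y_labor = 44 and 5·y_cooling + 4·y_labor = 67.
This yields shadow prices y_cooling = 7, y_labor = 8.
Shadow price of labor = 8.

8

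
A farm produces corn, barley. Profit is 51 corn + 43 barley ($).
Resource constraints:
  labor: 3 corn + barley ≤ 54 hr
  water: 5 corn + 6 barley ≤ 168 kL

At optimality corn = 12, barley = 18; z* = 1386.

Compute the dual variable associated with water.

6

At the optimum: labor uses 54 of 54 (binding); water uses 168 of 168 (binding).
Dual feasibility on the basic columns requires 3·y_labor + 5·y_water = 51, 1·y_labor + 6·y_water = 43.
→ y_labor = 7 and y_water = 6.
Shadow price of water = 6.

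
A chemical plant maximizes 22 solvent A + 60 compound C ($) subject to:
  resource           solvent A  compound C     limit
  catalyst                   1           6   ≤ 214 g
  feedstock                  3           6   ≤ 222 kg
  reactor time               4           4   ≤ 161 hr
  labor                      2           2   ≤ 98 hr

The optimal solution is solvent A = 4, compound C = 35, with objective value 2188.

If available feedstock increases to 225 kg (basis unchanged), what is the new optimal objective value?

Binding: catalyst and feedstock. Non-binding: reactor time (5 unused), labor (20 unused).
Slack constraints have shadow price 0 (complementary slackness).
The binding rows give the dual system: 1·y_catalyst + 3·y_feedstock = 22 and 6·y_catalyst + 6·y_feedstock = 60.
→ y_catalyst = 4 and y_feedstock = 6.
Δz = y_feedstock·Δb = 6 × (3) = 18, so new z* = 2188 + 18 = 2206.

2206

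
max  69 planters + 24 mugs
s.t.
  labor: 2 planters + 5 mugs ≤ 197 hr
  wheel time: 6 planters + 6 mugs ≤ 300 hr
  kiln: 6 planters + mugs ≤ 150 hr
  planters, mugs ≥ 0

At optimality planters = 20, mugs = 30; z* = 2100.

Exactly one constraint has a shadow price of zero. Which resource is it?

labor

labor: 190/197 (slack 7)
wheel time: 300/300 (binding)
kiln: 150/150 (binding)
By complementary slackness, a constraint with positive slack has shadow price 0 → labor.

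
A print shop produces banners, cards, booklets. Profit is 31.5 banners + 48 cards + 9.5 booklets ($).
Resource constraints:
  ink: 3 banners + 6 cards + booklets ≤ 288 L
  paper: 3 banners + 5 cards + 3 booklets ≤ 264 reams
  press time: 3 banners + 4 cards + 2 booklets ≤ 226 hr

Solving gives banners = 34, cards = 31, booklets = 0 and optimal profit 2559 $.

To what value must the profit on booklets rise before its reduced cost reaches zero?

18

Binding: ink and press time. Non-binding: paper (7 unused).
By complementary slackness, y = 0 for the non-binding constraint.
From A_Bᵀ y = c: 3·y_ink + 3·y_press time = 31.5; 6·y_ink + 4·y_press time = 48.
Solving: y_ink = 3, y_press time = 7.5.
booklets enters the basis when its profit ≥ yᵀa₃ = 3·1 + 7.5·2 = 18.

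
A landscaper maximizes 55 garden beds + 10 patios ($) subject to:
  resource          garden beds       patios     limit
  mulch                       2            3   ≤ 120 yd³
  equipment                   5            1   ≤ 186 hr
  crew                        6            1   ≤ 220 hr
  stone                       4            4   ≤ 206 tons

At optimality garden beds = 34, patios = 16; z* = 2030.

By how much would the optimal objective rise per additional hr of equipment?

5

At the optimum: mulch uses 116 of 120 (slack = 4); equipment uses 186 of 186 (binding); crew uses 220 of 220 (binding); stone uses 200 of 206 (slack = 6).
By complementary slackness, y = 0 for the non-binding constraints.
The binding rows give the dual system: 5·y_equipment + 6·y_crew = 55 and 1·y_equipment + 1·y_crew = 10.
Solving: y_equipment = 5, y_crew = 5.
Shadow price of equipment = 5.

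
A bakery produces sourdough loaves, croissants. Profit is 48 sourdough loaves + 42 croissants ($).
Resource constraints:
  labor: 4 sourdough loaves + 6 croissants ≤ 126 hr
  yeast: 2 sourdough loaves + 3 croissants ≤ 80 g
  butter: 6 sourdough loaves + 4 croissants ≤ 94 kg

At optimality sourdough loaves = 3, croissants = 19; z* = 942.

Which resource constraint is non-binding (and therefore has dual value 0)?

labor: 126/126 (binding)
yeast: 63/80 (slack 17)
butter: 94/94 (binding)
By complementary slackness, a constraint with positive slack has shadow price 0 → yeast.

yeast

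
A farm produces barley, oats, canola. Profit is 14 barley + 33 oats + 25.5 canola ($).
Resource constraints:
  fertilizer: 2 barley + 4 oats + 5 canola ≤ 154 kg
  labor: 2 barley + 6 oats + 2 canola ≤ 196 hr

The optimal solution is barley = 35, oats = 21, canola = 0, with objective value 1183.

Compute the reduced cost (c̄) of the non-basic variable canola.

Check each constraint at x*: fertilizer 154/154 (tight); labor 196/196 (tight).
Dual feasibility on the basic columns requires 2·y_fertilizer + 2·y_labor = 14, 4·y_fertilizer + 6·y_labor = 33.
→ y_fertilizer = 4.5 and y_labor = 2.5.
Reduced cost of canola: c₃ − yᵀa₃ = 25.5 − (4.5·5 + 2.5·2) = 25.5 − 27.5 = -2.

-2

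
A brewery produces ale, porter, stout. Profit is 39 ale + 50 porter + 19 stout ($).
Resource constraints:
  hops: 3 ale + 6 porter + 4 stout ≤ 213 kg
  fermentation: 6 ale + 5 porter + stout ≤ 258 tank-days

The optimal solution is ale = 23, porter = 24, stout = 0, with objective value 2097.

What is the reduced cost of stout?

Check each constraint at x*: hops 213/213 (tight); fermentation 258/258 (tight).
Dual feasibility on the basic columns requires 3·y_hops + 6·y_fermentation = 39, 6·y_hops + 5·y_fermentation = 50.
Solving: y_hops = 5, y_fermentation = 4.
Reduced cost of stout: c₃ − yᵀa₃ = 19 − (5·4 + 4·1) = 19 − 24 = -5.

-5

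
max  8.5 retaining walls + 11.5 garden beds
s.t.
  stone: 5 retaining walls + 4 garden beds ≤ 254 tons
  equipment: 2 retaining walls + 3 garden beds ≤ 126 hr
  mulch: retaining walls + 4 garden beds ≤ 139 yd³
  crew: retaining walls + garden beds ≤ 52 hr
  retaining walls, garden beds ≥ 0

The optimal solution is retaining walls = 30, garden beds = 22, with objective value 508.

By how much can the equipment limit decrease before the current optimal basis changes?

Binding constraints: equipment, crew. The basis is B = [[2,3],[1,1]] with det -1.
Per unit decrease in equipment, x* moves by d = (1, -1).
The basis stays optimal until stone becomes binding; allowable decrease = 16 hr.

16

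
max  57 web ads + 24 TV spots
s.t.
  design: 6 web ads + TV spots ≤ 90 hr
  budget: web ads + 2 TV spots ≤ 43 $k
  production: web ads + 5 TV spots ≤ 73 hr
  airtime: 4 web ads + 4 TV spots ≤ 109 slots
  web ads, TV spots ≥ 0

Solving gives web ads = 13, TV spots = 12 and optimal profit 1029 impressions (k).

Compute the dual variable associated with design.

At the optimum: design uses 90 of 90 (binding); budget uses 37 of 43 (slack = 6); production uses 73 of 73 (binding); airtime uses 100 of 109 (slack = 9).
Since budget, airtime are not tight, their duals are 0.
The binding rows give the dual system: 6·y_design + 1·y_production = 57 and 1·y_design + 5·y_production = 24.
Solving: y_design = 9, y_production = 3.
Shadow price of design = 9.

9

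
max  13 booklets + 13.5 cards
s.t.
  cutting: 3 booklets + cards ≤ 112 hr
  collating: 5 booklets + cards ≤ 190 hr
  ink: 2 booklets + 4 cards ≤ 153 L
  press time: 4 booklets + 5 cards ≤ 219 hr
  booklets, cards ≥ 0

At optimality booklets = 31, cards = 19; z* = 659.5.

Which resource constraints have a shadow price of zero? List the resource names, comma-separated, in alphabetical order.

collating, ink

cutting: 112/112 (binding)
collating: 174/190 (slack 16)
ink: 138/153 (slack 15)
press time: 219/219 (binding)
By complementary slackness, a constraint with positive slack has shadow price 0 → collating, ink.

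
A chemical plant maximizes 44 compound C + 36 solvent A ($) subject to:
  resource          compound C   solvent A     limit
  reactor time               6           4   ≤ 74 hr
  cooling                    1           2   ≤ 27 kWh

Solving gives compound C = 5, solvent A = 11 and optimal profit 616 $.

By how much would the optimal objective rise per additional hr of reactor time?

Both reactor time and cooling are binding at x*.
Dual feasibility on the basic columns requires 6·y_reactor time + 1·y_cooling = 44, 4·y_reactor time + 2·y_cooling = 36.
→ y_reactor time = 6.5 and y_cooling = 5.
Shadow price of reactor time = 6.5.

6.5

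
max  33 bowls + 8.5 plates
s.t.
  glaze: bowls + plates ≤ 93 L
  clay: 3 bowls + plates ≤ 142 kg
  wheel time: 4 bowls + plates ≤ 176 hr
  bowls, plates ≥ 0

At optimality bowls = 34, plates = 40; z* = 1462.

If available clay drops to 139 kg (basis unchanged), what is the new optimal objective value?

1459

Check each constraint at x*: glaze 74/93 (slack 19); clay 142/142 (tight); wheel time 176/176 (tight).
Since glaze is not tight, its dual is 0.
From A_Bᵀ y = c: 3·y_clay + 4·y_wheel time = 33; 1·y_clay + 1·y_wheel time = 8.5.
This yields shadow prices y_clay = 1, y_wheel time = 7.5.
Δz = y_clay·Δb = 1 × (-3) = -3, so new z* = 1462 − 3 = 1459.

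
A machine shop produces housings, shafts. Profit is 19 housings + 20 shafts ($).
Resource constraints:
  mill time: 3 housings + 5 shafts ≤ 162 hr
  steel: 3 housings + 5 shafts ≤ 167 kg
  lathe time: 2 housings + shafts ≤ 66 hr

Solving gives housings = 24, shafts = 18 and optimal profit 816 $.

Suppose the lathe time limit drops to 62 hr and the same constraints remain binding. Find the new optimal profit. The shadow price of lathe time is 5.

796

Δb = -4, so new z* = 816 + (5)·(-4) = 816 − 20 = 796.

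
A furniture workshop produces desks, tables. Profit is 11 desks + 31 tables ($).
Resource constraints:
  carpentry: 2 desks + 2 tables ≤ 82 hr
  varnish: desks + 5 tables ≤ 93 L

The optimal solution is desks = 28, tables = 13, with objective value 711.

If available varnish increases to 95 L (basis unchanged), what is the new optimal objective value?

At the optimum: carpentry uses 82 of 82 (binding); varnish uses 93 of 93 (binding).
From A_Bᵀ y = c: 2·y_carpentry + 1·y_varnish = 11; 2·y_carpentry + 5·y_varnish = 31.
→ y_carpentry = 3 and y_varnish = 5.
Δz = y_varnish·Δb = 5 × (2) = 10, so new z* = 711 + 10 = 721.

721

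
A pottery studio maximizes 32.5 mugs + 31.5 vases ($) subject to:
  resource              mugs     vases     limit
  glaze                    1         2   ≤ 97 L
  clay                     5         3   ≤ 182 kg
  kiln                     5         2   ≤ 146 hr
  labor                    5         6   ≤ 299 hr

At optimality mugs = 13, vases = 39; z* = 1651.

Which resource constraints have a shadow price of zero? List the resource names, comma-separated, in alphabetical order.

glaze, kiln

glaze: 91/97 (slack 6)
clay: 182/182 (binding)
kiln: 143/146 (slack 3)
labor: 299/299 (binding)
By complementary slackness, a constraint with positive slack has shadow price 0 → glaze, kiln.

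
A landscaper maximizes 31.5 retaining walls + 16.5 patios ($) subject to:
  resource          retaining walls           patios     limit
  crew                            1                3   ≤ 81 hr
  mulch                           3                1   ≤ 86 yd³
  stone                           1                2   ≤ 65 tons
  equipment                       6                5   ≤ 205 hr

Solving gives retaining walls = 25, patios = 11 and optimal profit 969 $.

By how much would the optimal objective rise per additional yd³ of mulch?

6.5

At the optimum: crew uses 58 of 81 (slack = 23); mulch uses 86 of 86 (binding); stone uses 47 of 65 (slack = 18); equipment uses 205 of 205 (binding).
Since crew, stone are not tight, their duals are 0.
Dual feasibility on the basic columns requires 3·y_mulch + 6·y_equipment = 31.5, 1·y_mulch + 5·y_equipment = 16.5.
→ y_mulch = 6.5 and y_equipment = 2.
Shadow price of mulch = 6.5.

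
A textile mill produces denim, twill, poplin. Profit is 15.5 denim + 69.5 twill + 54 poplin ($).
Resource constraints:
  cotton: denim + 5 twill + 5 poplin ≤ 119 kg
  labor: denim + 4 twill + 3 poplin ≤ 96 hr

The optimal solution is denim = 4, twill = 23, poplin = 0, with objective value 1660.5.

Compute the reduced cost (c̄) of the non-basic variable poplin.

-7.5

At the optimum: cotton uses 119 of 119 (binding); labor uses 96 of 96 (binding).
The binding rows give the dual system: 1·y_cotton + 1·y_labor = 15.5 and 5·y_cotton + 4·y_labor = 69.5.
Solving: y_cotton = 7.5, y_labor = 8.
Reduced cost of poplin: c₃ − yᵀa₃ = 54 − (7.5·5 + 8·3) = 54 − 61.5 = -7.5.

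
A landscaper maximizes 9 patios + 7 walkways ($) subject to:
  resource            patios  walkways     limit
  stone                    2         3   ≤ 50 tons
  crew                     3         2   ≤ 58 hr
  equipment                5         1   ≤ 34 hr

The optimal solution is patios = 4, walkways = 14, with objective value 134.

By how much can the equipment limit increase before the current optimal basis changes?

46.8

Binding constraints: stone, equipment. The basis is B = [[2,3],[5,1]] with det -13.
Per unit increase in equipment, x* moves by d = (0.2308, -0.1538).
The basis stays optimal until crew becomes binding; allowable increase = 46.8 hr.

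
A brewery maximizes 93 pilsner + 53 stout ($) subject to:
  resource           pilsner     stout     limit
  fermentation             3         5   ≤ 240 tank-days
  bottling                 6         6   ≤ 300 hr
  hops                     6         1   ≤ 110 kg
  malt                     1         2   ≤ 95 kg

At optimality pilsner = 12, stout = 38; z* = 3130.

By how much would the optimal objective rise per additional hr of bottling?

7.5

Binding: bottling and hops. Non-binding: fermentation (14 unused), malt (7 unused).
Slack constraints have shadow price 0 (complementary slackness).
Dual feasibility on the basic columns requires 6·y_bottling + 6·y_hops = 93, 6·y_bottling + 1·y_hops = 53.
Solving: y_bottling = 7.5, y_hops = 8.
Shadow price of bottling = 7.5.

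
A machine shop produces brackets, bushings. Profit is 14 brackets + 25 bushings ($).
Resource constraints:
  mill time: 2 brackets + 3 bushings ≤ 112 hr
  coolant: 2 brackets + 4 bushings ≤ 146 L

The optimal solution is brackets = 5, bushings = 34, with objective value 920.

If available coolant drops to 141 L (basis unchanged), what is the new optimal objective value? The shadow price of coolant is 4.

900

Δb = -5, so new z* = 920 + (4)·(-5) = 920 − 20 = 900.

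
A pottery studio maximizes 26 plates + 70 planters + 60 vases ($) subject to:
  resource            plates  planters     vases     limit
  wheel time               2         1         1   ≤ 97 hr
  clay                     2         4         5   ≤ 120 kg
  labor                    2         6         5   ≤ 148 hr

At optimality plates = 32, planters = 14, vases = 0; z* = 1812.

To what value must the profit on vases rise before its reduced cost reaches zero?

65

At the optimum: wheel time uses 78 of 97 (slack = 19); clay uses 120 of 120 (binding); labor uses 148 of 148 (binding).
Since wheel time is not tight, its dual is 0.
From A_Bᵀ y = c: 2·y_clay + 2·y_labor = 26; 4·y_clay + 6·y_labor = 70.
Solving: y_clay = 4, y_labor = 9.
vases enters the basis when its profit ≥ yᵀa₃ = 4·5 + 9·5 = 65.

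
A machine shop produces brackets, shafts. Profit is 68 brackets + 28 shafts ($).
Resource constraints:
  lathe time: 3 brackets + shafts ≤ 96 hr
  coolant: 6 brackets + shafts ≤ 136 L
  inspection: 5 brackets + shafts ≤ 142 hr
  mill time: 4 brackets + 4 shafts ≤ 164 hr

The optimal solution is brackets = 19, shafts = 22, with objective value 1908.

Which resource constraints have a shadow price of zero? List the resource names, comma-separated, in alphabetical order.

inspection, lathe time

lathe time: 79/96 (slack 17)
coolant: 136/136 (binding)
inspection: 117/142 (slack 25)
mill time: 164/164 (binding)
By complementary slackness, a constraint with positive slack has shadow price 0 → inspection, lathe time.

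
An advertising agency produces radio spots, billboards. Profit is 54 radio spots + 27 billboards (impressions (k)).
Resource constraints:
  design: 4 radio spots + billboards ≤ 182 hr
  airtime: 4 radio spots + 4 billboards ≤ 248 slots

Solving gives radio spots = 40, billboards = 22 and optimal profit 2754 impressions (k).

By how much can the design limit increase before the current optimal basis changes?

Binding constraints: design, airtime. The basis is B = [[4,1],[4,4]] with det 12.
Per unit increase in design, x* moves by d = (0.3333, -0.3333).
The basis stays optimal until billboards reaches 0; allowable increase = 66 hr.

66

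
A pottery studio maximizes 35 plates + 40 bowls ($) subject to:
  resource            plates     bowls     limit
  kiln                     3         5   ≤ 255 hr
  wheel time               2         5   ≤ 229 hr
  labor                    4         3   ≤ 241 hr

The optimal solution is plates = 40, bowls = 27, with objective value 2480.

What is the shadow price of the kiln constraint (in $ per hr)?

At the optimum: kiln uses 255 of 255 (binding); wheel time uses 215 of 229 (slack = 14); labor uses 241 of 241 (binding).
Since wheel time is not tight, its dual is 0.
From A_Bᵀ y = c: 3·y_kiln + 4·y_labor = 35; 5·y_kiln + 3·y_labor = 40.
Solving: y_kiln = 5, y_labor = 5.
Shadow price of kiln = 5.

5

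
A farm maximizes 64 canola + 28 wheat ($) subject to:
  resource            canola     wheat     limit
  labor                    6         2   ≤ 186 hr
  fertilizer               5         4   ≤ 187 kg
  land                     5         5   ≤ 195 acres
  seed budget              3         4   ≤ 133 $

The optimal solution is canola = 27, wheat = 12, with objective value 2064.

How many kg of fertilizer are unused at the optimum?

fertilizer used = 5·27 + 4·12 = 183; slack = 187 − 183 = 4.

4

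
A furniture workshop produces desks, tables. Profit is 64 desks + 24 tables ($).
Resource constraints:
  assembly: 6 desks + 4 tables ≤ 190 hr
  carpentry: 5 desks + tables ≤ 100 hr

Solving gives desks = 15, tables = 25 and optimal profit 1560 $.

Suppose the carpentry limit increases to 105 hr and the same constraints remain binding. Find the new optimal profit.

1600

Check each constraint at x*: assembly 190/190 (tight); carpentry 100/100 (tight).
The binding rows give the dual system: 6·y_assembly + 5·y_carpentry = 64 and 4·y_assembly + 1·y_carpentry = 24.
Solving: y_assembly = 4, y_carpentry = 8.
Δz = y_carpentry·Δb = 8 × (5) = 40, so new z* = 1560 + 40 = 1600.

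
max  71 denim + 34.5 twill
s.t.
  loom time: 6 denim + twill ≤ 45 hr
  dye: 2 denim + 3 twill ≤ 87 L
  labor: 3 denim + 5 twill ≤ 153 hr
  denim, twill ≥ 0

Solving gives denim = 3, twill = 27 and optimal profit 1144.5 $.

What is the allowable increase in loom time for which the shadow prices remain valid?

Binding constraints: loom time, dye. The basis is B = [[6,1],[2,3]] with det 16.
Per unit increase in loom time, x* moves by d = (0.1875, -0.125).
The basis stays optimal until twill reaches 0; allowable increase = 216 hr.

216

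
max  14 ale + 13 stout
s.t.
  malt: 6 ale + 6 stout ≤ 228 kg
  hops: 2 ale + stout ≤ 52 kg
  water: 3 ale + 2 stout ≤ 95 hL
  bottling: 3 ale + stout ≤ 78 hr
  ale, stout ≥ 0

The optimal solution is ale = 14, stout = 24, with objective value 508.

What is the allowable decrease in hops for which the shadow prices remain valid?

Binding constraints: malt, hops. The basis is B = [[6,6],[2,1]] with det -6.
Per unit decrease in hops, x* moves by d = (-1, 1).
The basis stays optimal until ale reaches 0; allowable decrease = 14 kg.

14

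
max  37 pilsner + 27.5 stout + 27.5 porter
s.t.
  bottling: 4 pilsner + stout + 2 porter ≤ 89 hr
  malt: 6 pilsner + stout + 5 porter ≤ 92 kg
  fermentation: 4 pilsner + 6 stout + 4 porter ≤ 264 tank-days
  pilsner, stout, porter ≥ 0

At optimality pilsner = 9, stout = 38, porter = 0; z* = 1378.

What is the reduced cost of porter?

At the optimum: bottling uses 74 of 89 (slack = 15); malt uses 92 of 92 (binding); fermentation uses 264 of 264 (binding).
Slack constraints have shadow price 0 (complementary slackness).
The binding rows give the dual system: 6·y_malt + 4·y_fermentation = 37 and 1·y_malt + 6·y_fermentation = 27.5.
→ y_malt = 3.5 and y_fermentation = 4.
Reduced cost of porter: c₃ − yᵀa₃ = 27.5 − (3.5·5 + 4·4) = 27.5 − 33.5 = -6.

-6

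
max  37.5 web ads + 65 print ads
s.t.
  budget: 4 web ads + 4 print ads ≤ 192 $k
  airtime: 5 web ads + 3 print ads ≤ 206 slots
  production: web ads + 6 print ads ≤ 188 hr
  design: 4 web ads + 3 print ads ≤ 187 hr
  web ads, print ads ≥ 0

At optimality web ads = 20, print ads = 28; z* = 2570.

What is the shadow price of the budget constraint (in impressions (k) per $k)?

Check each constraint at x*: budget 192/192 (tight); airtime 184/206 (slack 22); production 188/188 (tight); design 164/187 (slack 23).
By complementary slackness, y = 0 for the non-binding constraints.
The binding rows give the dual system: 4·y_budget + 1·y_production = 37.5 and 4·y_budget + 6·y_production = 65.
→ y_budget = 8 and y_production = 5.5.
Shadow price of budget = 8.

8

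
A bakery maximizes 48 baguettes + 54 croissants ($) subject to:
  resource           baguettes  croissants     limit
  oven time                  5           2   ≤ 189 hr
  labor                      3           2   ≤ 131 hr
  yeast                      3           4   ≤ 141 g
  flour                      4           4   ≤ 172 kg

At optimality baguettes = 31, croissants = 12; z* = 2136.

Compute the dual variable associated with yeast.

Check each constraint at x*: oven time 179/189 (slack 10); labor 117/131 (slack 14); yeast 141/141 (tight); flour 172/172 (tight).
Since oven time, labor are not tight, their duals are 0.
The binding rows give the dual system: 3·y_yeast + 4·y_flour = 48 and 4·y_yeast + 4·y_flour = 54.
Solving: y_yeast = 6, y_flour = 7.5.
Shadow price of yeast = 6.

6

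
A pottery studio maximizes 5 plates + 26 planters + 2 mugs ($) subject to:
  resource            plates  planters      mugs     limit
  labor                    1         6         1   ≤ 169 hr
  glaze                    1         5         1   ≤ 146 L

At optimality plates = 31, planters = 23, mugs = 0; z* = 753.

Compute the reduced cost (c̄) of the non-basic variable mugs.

At the optimum: labor uses 169 of 169 (binding); glaze uses 146 of 146 (binding).
Dual feasibility on the basic columns requires 1·y_labor + 1·y_glaze = 5, 6·y_labor + 5·y_glaze = 26.
→ y_labor = 1 and y_glaze = 4.
Reduced cost of mugs: c₃ − yᵀa₃ = 2 − (1·1 + 4·1) = 2 − 5 = -3.

-3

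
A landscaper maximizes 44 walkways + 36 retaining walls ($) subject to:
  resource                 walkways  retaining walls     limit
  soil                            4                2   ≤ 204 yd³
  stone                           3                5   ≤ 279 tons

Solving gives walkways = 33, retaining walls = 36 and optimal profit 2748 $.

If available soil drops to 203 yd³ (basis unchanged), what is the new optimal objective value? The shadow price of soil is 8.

Δb = -1, so new z* = 2748 + (8)·(-1) = 2748 − 8 = 2740.

2740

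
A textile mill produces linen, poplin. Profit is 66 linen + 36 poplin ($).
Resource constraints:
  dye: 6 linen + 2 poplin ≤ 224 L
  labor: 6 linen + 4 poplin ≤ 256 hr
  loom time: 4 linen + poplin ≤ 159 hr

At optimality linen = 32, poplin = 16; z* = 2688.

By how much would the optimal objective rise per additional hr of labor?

Check each constraint at x*: dye 224/224 (tight); labor 256/256 (tight); loom time 144/159 (slack 15).
By complementary slackness, y = 0 for the non-binding constraint.
From A_Bᵀ y = c: 6·y_dye + 6·y_labor = 66; 2·y_dye + 4·y_labor = 36.
This yields shadow prices y_dye = 4, y_labor = 7.
Shadow price of labor = 7.

7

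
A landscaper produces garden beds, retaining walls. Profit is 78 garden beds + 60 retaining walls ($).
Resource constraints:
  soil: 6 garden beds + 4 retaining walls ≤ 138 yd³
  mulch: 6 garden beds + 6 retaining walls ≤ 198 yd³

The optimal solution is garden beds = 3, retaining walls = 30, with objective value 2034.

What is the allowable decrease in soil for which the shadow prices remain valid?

6

Binding constraints: soil, mulch. The basis is B = [[6,4],[6,6]] with det 12.
Per unit decrease in soil, x* moves by d = (-0.5, 0.5).
The basis stays optimal until garden beds reaches 0; allowable decrease = 6 yd³.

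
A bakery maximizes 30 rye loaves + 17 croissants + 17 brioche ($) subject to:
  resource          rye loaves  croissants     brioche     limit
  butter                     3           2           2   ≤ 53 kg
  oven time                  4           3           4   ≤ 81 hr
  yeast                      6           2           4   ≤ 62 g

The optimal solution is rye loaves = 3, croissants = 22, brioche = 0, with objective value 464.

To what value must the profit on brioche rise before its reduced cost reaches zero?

20

Binding: butter and yeast. Non-binding: oven time (3 unused).
Since oven time is not tight, its dual is 0.
The binding rows give the dual system: 3·y_butter + 6·y_yeast = 30 and 2·y_butter + 2·y_yeast = 17.
Solving: y_butter = 7, y_yeast = 1.5.
brioche enters the basis when its profit ≥ yᵀa₃ = 7·2 + 1.5·4 = 20.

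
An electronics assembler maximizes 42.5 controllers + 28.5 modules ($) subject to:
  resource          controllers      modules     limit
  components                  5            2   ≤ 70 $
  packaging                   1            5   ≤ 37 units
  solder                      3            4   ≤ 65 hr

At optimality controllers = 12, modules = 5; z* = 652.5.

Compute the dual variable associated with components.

Binding: components and packaging. Non-binding: solder (9 unused).
By complementary slackness, y = 0 for the non-binding constraint.
The binding rows give the dual system: 5·y_components + 1·y_packaging = 42.5 and 2·y_components + 5·y_packaging = 28.5.
Solving: y_components = 8, y_packaging = 2.5.
Shadow price of components = 8.

8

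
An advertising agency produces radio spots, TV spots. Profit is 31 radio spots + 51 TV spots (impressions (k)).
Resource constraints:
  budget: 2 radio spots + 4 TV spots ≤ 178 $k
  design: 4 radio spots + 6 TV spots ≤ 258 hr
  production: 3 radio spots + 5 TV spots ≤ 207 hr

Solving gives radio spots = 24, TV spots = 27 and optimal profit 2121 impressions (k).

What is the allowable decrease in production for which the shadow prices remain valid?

Binding constraints: design, production. The basis is B = [[4,6],[3,5]] with det 2.
Per unit decrease in production, x* moves by d = (3, -2).
The basis stays optimal until TV spots reaches 0; allowable decrease = 13.5 hr.

13.5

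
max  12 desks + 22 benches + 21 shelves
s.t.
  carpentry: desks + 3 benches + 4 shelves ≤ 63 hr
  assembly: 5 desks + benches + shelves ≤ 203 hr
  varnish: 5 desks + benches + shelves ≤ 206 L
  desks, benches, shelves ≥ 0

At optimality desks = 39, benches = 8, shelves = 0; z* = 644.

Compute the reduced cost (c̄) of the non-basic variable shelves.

Binding: carpentry and assembly. Non-binding: varnish (3 unused).
Since varnish is not tight, its dual is 0.
From A_Bᵀ y = c: 1·y_carpentry + 5·y_assembly = 12; 3·y_carpentry + 1·y_assembly = 22.
→ y_carpentry = 7 and y_assembly = 1.
Reduced cost of shelves: c₃ − yᵀa₃ = 21 − (7·4 + 1·1) = 21 − 29 = -8.

-8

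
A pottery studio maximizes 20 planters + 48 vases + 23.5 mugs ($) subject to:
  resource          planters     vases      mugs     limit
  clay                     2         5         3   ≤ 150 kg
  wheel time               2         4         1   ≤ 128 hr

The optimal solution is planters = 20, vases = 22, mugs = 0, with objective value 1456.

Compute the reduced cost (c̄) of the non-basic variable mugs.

-2.5

Both clay and wheel time are binding at x*.
From A_Bᵀ y = c: 2·y_clay + 2·y_wheel time = 20; 5·y_clay + 4·y_wheel time = 48.
Solving: y_clay = 8, y_wheel time = 2.
Reduced cost of mugs: c₃ − yᵀa₃ = 23.5 − (8·3 + 2·1) = 23.5 − 26 = -2.5.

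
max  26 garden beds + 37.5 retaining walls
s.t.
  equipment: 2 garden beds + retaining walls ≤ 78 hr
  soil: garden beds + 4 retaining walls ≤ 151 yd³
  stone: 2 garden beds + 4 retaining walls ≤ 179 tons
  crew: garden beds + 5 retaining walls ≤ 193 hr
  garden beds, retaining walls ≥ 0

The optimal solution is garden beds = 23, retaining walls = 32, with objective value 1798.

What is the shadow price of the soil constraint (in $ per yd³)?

At the optimum: equipment uses 78 of 78 (binding); soil uses 151 of 151 (binding); stone uses 174 of 179 (slack = 5); crew uses 183 of 193 (slack = 10).
Since stone, crew are not tight, their duals are 0.
Dual feasibility on the basic columns requires 2·y_equipment + 1·y_soil = 26, 1·y_equipment + 4·y_soil = 37.5.
Solving: y_equipment = 9.5, y_soil = 7.
Shadow price of soil = 7.

7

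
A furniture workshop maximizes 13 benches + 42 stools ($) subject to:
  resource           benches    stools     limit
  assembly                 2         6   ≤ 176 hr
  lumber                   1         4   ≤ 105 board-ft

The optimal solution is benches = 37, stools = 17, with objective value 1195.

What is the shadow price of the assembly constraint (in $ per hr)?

Both assembly and lumber are binding at x*.
From A_Bᵀ y = c: 2·y_assembly + 1·y_lumber = 13; 6·y_assembly + 4·y_lumber = 42.
This yields shadow prices y_assembly = 5, y_lumber = 3.
Shadow price of assembly = 5.

5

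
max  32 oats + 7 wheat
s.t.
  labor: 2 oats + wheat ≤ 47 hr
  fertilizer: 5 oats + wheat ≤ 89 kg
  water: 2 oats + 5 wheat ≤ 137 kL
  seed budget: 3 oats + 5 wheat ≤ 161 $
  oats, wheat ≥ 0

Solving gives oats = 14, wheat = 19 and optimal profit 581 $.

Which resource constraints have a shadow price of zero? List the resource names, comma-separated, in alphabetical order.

labor: 47/47 (binding)
fertilizer: 89/89 (binding)
water: 123/137 (slack 14)
seed budget: 137/161 (slack 24)
By complementary slackness, a constraint with positive slack has shadow price 0 → seed budget, water.

seed budget, water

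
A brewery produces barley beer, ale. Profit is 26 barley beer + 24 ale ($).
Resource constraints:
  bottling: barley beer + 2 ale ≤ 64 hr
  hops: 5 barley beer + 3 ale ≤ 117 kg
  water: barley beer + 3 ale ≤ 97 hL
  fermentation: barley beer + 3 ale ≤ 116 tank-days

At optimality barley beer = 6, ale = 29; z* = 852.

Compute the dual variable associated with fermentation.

Binding: bottling and hops. Non-binding: water (4 unused), fermentation (23 unused).
By complementary slackness, y = 0 for the non-binding constraints.
Dual feasibility on the basic columns requires 1·y_bottling + 5·y_hops = 26, 2·y_bottling + 3·y_hops = 24.
Solving: y_bottling = 6, y_hops = 4.
Shadow price of fermentation = 0.

0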